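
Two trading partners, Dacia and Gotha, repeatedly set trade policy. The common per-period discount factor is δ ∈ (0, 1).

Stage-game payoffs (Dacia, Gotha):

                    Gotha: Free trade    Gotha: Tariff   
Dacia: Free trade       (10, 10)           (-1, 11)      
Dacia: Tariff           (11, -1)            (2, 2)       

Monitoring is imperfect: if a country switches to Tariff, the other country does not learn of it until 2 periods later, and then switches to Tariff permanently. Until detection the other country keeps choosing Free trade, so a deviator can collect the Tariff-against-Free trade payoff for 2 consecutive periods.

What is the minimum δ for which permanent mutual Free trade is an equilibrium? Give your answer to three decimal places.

A deviator earns 11 for 2 periods, then 2 forever; cooperating earns 10 forever. Multiplying the IC by (1−δ):
10 ≥ 11(1−δ^2) + 2δ^2, so 9·δ^2 ≥ 1 and δ^2 ≥ 1/9.
δ ≥ (1/9)^(1/2) ≈ 0.333.

0.333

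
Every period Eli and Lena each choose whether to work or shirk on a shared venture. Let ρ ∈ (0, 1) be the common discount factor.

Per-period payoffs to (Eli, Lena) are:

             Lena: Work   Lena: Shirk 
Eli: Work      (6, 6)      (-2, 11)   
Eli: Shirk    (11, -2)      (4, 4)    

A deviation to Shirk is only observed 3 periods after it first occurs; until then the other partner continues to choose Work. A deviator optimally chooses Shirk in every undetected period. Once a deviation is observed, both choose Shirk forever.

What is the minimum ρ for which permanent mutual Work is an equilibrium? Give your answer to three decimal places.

Deviating for the 3 undetected periods gains 11−6 = 5 per period over cooperation, then loses 6−4 = 2 per period forever once punishment starts.
Gain: 5(1 + ρ + … + ρ^2); loss: 2·ρ^3/(1−ρ).
No profitable deviation ⇔ 5(1−ρ^3) ≤ 2·ρ^3, i.e. ρ^3 ≥ 5/(5+2) = 5/7.
Hence ρ ≥ (5/7)^(1/3) ≈ 0.894.

0.894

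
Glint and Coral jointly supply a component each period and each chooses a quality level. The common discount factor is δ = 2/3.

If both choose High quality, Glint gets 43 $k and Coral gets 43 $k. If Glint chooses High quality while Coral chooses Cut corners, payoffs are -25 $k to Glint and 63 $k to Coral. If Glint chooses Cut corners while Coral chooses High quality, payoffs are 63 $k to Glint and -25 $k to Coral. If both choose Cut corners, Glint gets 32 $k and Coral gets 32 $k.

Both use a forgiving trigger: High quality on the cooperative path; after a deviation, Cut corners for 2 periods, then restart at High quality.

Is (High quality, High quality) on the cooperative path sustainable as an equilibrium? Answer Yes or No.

A one-shot deviation gives 63 now, then 32 for 2 periods, then back to 43.
Gain from deviating: (63−43) today; loss: (43−32) in each of the next 2 periods.
No-deviation condition: (43−32)(δ+…+δ^2) ≥ 63−43, i.e. δ+…+δ^2 ≥ 20/11.
At δ = 2/3: δ+…+δ^2 = 1.1111 < 1.8182.
So cooperation is not sustainable.

No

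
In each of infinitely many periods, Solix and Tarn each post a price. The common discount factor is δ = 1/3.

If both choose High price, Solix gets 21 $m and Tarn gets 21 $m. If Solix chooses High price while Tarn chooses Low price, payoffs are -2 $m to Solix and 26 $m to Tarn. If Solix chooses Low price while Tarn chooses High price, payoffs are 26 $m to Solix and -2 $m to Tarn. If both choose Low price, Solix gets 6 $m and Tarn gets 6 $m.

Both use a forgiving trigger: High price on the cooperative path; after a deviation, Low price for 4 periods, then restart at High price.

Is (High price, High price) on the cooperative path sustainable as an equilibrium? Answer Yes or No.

Yes

IC: δ+…+δ^4 ≥ (26−21)/(21−6) = 1/3.
At δ = 1/3: partial sum = 0.4938 ≥ 0.3333. Cooperation sustainable.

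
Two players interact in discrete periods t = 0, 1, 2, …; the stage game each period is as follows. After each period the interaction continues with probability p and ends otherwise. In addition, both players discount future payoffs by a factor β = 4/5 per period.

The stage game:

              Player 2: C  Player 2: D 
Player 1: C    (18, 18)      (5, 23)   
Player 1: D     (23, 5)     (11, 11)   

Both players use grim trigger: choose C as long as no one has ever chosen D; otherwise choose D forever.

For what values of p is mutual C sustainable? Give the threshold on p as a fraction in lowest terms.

25/48

With continuation probability p and discount β, the effective per-period discount factor is βp.
Grim-trigger IC: βp ≥ (23−18)/(23−11) = 5/12.
So p ≥ (5/12)/(4/5) = 25/48.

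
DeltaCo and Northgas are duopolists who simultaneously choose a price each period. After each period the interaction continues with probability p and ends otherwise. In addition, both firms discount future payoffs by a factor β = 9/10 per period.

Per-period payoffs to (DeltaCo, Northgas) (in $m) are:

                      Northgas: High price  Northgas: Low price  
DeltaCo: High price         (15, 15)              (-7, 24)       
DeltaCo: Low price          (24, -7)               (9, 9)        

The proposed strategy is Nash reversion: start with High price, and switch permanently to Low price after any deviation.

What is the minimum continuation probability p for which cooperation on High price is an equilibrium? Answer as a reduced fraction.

With continuation probability p and discount β, the effective per-period discount factor is βp.
Grim-trigger IC: βp ≥ (24−15)/(24−9) = 3/5.
So p ≥ (3/5)/(9/10) = 2/3.

2/3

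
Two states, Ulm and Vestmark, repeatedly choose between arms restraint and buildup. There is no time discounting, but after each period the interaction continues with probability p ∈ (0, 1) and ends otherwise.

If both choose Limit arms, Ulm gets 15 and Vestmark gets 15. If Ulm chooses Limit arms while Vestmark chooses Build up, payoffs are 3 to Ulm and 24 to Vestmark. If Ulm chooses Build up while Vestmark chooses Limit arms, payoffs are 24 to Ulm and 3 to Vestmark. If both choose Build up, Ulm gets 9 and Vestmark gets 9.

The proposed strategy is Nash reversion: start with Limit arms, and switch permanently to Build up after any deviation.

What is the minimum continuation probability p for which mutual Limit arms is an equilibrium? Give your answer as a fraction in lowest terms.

With no time discounting, the continuation probability p plays the role of the discount factor.
Grim-trigger IC: 15/(1−p) ≥ 24 + 9p/(1−p) ⇒ p ≥ (24−15)/(24−9) = 3/5.

3/5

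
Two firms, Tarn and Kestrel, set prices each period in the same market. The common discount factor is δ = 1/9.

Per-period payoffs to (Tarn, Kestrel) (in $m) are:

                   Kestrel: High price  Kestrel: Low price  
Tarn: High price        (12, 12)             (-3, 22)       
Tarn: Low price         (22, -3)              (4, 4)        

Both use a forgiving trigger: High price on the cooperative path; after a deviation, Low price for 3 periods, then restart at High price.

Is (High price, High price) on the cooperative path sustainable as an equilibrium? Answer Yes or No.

A one-shot deviation gives 22 now, then 4 for 3 periods, then back to 12.
Gain from deviating: (22−12) today; loss: (12−4) in each of the next 3 periods.
No-deviation condition: (12−4)(δ+…+δ^3) ≥ 22−12, i.e. δ+…+δ^3 ≥ 5/4.
At δ = 1/9: δ+…+δ^3 = 0.1248 < 1.2500.
So cooperation is not sustainable.

No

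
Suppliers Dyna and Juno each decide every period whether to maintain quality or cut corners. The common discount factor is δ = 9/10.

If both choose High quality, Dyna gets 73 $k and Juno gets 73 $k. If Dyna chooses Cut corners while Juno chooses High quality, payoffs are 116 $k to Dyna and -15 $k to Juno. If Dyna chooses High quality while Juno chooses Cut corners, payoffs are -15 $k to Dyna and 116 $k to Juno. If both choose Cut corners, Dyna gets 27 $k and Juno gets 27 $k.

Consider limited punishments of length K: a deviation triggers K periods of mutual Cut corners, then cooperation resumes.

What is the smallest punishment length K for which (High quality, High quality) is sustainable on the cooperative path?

Need Σ_{k=1}^{K} δ^k ≥ (116−73)/(73−27) = 0.9348 at δ = 9/10.
At K = 1 the sum is 0.9000 < 0.9348; at K = 2 it is 1.7100 ≥ 0.9348.
So the minimum punishment length is K = 2.

2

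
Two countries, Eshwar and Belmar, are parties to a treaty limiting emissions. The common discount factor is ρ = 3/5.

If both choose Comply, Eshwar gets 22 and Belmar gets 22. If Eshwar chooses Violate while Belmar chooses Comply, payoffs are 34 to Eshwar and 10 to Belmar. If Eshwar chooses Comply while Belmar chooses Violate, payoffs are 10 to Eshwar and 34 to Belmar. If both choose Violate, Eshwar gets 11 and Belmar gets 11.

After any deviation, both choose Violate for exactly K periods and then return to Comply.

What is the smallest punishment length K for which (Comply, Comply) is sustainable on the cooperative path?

3

No profitable deviation requires (22−11)(ρ+…+ρ^K) ≥ 34−22, i.e. ρ+…+ρ^K ≥ 12/11 ≈ 1.0909.
With ρ = 3/5, the partial sums are K=1: 0.6000, K=2: 0.9600, K=3: 1.1760.
K = 3 is the first length at which the sum reaches 1.0909.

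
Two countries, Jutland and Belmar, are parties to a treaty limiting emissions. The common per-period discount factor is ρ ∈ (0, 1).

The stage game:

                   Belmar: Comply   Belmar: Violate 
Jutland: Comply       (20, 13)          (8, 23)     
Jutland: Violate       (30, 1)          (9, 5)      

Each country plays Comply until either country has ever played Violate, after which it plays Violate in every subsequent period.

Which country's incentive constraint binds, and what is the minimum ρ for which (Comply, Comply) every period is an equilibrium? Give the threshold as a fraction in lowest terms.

Jutland: cooperation gives 20 each period; deviation gives 30 once then 9 forever.
  20/(1−ρ) ≥ 30 + 9ρ/(1−ρ) ⇒ ρ ≥ 10/21.
Belmar: cooperation gives 13 each period; deviation gives 23 once then 5 forever.
  ρ ≥ 10/18 = 5/9.
Both must hold, so the binding constraint is Belmar's: ρ ≥ 5/9.

Belmar; ρ ≥ 5/9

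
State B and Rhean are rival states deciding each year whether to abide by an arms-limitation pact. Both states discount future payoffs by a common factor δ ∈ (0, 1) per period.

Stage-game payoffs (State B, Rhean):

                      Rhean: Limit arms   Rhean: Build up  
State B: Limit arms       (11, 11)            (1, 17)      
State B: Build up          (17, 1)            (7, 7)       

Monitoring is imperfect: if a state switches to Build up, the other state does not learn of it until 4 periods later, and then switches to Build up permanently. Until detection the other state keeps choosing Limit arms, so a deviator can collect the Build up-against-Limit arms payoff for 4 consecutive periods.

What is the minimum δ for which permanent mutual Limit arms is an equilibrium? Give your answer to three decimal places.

0.880

The best deviation is to choose Build up for all 4 undetected periods, earning 17 each, then 7 forever once detected.
Deviation value: 17(1−δ^4)/(1−δ) + 7δ^4/(1−δ); cooperation value: 11/(1−δ).
IC: 11 ≥ 17(1−δ^4) + 7δ^4 = 17 − 10δ^4.
So δ^4 ≥ 6/10 = 3/5, giving δ ≥ (3/5)^(1/4) ≈ 0.880.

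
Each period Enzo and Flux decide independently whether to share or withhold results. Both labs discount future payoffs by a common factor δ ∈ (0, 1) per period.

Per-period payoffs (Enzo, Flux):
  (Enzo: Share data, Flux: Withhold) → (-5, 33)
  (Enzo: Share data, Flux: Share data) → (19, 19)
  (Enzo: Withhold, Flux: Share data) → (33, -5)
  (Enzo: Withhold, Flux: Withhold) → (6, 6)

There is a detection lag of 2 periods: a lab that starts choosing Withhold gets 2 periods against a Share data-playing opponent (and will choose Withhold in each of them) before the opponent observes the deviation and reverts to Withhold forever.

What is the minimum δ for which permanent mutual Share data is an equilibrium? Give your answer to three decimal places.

Deviating for the 2 undetected periods gains 33−19 = 14 per period over cooperation, then loses 19−6 = 13 per period forever once punishment starts.
Gain: 14(1 + δ + … + δ^1); loss: 13·δ^2/(1−δ).
No profitable deviation ⇔ 14(1−δ^2) ≤ 13·δ^2, i.e. δ^2 ≥ 14/(14+13) = 14/27.
Hence δ ≥ (14/27)^(1/2) ≈ 0.720.

0.720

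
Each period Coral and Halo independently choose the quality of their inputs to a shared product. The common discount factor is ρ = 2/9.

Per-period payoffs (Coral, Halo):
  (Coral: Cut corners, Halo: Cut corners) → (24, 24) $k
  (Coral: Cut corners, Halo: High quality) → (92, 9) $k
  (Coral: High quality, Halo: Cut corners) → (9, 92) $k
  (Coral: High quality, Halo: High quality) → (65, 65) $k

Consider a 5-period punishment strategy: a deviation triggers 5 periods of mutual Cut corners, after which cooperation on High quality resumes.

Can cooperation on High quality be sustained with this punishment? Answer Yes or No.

IC: ρ+…+ρ^5 ≥ (92−65)/(65−24) = 27/41.
At ρ = 2/9: partial sum = 0.2856 < 0.6585. Cooperation not sustainable.

No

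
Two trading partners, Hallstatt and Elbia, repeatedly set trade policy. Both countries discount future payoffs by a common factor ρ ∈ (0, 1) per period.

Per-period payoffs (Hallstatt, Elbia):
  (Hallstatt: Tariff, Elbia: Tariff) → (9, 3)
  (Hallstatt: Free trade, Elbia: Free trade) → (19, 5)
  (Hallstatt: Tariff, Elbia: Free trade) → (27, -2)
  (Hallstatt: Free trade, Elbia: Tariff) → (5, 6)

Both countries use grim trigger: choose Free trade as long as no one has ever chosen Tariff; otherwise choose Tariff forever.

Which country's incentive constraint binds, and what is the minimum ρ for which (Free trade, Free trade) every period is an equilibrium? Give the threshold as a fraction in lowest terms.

Hallstatt; ρ ≥ 4/9

Hallstatt: cooperation gives 19 each period; deviation gives 27 once then 9 forever.
  19/(1−ρ) ≥ 27 + 9ρ/(1−ρ) ⇒ ρ ≥ 8/18 = 4/9.
Elbia: cooperation gives 5 each period; deviation gives 6 once then 3 forever.
  ρ ≥ 1/3.
Both must hold, so the binding constraint is Hallstatt's: ρ ≥ 4/9.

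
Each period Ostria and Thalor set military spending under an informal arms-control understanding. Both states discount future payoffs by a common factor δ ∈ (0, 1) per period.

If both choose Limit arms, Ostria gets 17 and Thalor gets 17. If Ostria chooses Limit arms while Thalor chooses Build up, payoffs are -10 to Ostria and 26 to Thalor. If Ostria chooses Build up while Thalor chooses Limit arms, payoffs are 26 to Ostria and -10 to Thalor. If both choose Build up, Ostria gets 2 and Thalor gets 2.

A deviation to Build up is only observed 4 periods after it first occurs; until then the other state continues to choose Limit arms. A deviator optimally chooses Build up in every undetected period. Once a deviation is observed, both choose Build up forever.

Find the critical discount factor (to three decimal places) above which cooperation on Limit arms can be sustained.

Deviating for the 4 undetected periods gains 26−17 = 9 per period over cooperation, then loses 17−2 = 15 per period forever once punishment starts.
Gain: 9(1 + δ + … + δ^3); loss: 15·δ^4/(1−δ).
No profitable deviation ⇔ 9(1−δ^4) ≤ 15·δ^4, i.e. δ^4 ≥ 9/(9+15) = 3/8.
Hence δ ≥ (3/8)^(1/4) ≈ 0.783.

0.783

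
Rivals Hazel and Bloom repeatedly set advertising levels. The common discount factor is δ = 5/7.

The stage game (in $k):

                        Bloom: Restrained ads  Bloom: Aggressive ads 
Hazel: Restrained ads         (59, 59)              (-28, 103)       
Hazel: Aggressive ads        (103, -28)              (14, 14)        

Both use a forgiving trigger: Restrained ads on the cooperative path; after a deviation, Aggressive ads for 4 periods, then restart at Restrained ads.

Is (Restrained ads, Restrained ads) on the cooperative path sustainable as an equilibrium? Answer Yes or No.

Yes

Comparing payoff streams over the 5 periods until play realigns: cooperate → 59(1+δ+…+δ^4); deviate → 103 + 14(δ+…+δ^4).
Cooperation is sustained iff (59−14)(δ+…+δ^4) ≥ 103−59.
δ+…+δ^4 = 5/7·(1−(5/7)^4)/(1−5/7) = 1.8492, and (103−59)/(59−14) = 0.9778.
1.8492 ≥ 0.9778, so cooperation is sustainable.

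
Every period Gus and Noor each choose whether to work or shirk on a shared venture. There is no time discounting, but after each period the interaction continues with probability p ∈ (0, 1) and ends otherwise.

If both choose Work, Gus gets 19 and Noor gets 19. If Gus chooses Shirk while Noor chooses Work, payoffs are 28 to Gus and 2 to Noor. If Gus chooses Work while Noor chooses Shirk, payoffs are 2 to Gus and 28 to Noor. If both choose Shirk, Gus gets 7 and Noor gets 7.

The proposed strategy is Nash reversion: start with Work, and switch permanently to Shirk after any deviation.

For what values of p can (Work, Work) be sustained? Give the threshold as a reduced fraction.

3/7

Expected cooperation value is 19 + p·19 + p²·19 + … = 19/(1−p); deviation gives 28 + p·7/(1−p).
19 ≥ 28(1−p) + 7p ⇒ 21p ≥ 9 ⇒ p ≥ 9/21 = 3/7.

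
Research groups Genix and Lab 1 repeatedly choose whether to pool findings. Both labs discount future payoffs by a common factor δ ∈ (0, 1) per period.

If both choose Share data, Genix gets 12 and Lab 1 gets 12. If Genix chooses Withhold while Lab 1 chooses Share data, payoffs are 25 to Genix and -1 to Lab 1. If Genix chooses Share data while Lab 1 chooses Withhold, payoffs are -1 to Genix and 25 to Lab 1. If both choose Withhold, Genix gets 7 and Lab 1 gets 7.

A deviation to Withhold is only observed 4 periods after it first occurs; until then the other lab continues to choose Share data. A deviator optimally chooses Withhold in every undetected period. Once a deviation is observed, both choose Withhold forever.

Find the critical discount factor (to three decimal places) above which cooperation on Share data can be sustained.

A deviator earns 25 for 4 periods, then 7 forever; cooperating earns 12 forever. Multiplying the IC by (1−δ):
12 ≥ 25(1−δ^4) + 7δ^4, so 18·δ^4 ≥ 13 and δ^4 ≥ 13/18.
δ ≥ (13/18)^(1/4) ≈ 0.922.

0.922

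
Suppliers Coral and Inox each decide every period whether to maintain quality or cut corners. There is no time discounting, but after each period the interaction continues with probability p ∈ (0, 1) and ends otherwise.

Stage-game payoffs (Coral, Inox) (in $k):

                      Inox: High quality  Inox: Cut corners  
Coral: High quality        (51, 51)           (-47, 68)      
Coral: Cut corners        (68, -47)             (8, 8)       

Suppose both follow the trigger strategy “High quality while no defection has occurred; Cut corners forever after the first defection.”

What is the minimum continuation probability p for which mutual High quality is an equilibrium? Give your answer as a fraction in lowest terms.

17/60

Expected cooperation value is 51 + p·51 + p²·51 + … = 51/(1−p); deviation gives 68 + p·8/(1−p).
51 ≥ 68(1−p) + 8p ⇒ 60p ≥ 17 ⇒ p ≥ 17/60.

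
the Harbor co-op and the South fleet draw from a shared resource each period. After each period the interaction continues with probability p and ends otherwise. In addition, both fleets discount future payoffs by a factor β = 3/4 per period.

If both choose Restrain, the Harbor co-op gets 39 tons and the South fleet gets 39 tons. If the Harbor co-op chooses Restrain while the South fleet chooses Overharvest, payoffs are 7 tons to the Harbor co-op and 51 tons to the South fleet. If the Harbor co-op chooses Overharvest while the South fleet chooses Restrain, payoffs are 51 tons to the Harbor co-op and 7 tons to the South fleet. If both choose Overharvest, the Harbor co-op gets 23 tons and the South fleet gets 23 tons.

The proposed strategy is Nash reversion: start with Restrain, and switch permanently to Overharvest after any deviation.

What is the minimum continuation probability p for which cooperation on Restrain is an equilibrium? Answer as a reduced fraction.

4/7

With continuation probability p and discount β, the effective per-period discount factor is βp.
Grim-trigger IC: βp ≥ (51−39)/(51−23) = 3/7.
So p ≥ (3/7)/(3/4) = 4/7.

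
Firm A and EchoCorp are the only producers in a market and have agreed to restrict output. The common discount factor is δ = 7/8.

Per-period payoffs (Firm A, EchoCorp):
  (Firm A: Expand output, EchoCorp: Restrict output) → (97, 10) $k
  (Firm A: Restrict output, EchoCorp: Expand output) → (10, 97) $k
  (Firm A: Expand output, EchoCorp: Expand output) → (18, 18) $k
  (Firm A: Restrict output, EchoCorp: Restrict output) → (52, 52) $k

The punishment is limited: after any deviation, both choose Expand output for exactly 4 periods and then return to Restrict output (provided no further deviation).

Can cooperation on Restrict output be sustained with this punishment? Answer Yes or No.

Yes

Comparing payoff streams over the 5 periods until play realigns: cooperate → 52(1+δ+…+δ^4); deviate → 97 + 18(δ+…+δ^4).
Cooperation is sustained iff (52−18)(δ+…+δ^4) ≥ 97−52.
δ+…+δ^4 = 7/8·(1−(7/8)^4)/(1−7/8) = 2.8967, and (97−52)/(52−18) = 1.3235.
2.8967 ≥ 1.3235, so cooperation is sustainable.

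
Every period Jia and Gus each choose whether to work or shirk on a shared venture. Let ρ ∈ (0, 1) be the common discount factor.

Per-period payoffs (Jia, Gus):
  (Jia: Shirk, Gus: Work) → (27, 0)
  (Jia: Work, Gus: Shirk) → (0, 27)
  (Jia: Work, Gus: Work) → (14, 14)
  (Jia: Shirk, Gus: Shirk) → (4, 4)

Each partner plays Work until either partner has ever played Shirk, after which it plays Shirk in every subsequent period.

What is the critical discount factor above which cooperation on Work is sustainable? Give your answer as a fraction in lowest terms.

Cooperation forever yields 14 each period: 14/(1−ρ).
Deviating yields 27 once, then 4 forever: 27 + 4ρ/(1−ρ).
No profitable deviation requires 14/(1−ρ) ≥ 27 + 4ρ/(1−ρ).
Multiplying by (1−ρ): 14 ≥ 27(1−ρ) + 4ρ = 27 − 23ρ.
So 23ρ ≥ 13, i.e. ρ ≥ 13/23.

13/23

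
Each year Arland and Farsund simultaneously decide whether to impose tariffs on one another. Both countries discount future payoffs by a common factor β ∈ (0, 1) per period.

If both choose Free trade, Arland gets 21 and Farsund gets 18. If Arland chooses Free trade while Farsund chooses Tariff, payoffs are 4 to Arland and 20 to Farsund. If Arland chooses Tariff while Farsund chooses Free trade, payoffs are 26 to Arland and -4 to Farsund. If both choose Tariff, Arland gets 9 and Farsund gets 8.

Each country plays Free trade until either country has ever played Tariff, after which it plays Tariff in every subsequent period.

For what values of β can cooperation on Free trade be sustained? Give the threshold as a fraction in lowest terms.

5/17

For Arland: deviation gain 26−21 = 5, per-period punishment loss 21−9 = 12. IC gives β ≥ 5/17.
For Farsund: gain 2, loss 10 per period, so β ≥ 2/12 = 1/6.
The tighter constraint is Arland's, so cooperation needs β ≥ 5/17.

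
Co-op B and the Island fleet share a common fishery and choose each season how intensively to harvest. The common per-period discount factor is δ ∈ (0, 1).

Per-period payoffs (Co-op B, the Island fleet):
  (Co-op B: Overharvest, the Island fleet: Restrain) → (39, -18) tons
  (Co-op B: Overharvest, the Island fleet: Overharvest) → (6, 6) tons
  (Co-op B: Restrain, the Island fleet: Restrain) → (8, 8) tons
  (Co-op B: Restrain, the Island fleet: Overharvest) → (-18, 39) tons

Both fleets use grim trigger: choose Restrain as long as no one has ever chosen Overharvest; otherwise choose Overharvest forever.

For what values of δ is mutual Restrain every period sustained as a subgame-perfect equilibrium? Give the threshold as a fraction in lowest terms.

One-period gain from deviating is 39 − 8 = 31. The loss is 8 − 6 = 2 in every subsequent period, with present value 2·δ/(1−δ).
Deviation is unprofitable when 2·δ/(1−δ) ≥ 31, i.e. δ/(1−δ) ≥ 31/2.
Equivalently δ ≥ 31/(31+2) = 31/33.

31/33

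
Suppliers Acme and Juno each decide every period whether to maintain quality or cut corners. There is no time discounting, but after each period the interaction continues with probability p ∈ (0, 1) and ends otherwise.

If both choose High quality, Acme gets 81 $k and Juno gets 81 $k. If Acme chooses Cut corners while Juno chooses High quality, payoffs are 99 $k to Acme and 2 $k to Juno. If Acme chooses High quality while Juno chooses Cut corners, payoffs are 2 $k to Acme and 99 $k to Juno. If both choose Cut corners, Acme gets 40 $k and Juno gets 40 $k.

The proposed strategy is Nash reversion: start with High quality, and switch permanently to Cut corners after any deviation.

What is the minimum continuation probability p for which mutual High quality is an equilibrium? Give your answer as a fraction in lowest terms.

18/59

With no time discounting, the continuation probability p plays the role of the discount factor.
Grim-trigger IC: 81/(1−p) ≥ 99 + 40p/(1−p) ⇒ p ≥ (99−81)/(99−40) = 18/59.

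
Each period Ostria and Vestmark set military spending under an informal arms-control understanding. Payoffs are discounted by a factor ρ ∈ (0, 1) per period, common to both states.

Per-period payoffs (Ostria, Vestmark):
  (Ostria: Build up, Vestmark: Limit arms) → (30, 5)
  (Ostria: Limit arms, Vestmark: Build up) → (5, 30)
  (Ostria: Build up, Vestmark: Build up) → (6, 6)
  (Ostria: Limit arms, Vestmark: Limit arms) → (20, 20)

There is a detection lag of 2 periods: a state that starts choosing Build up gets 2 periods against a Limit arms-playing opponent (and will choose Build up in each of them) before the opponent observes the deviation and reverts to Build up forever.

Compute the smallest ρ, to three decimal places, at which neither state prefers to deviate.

0.645

A deviator earns 30 for 2 periods, then 6 forever; cooperating earns 20 forever. Multiplying the IC by (1−ρ):
20 ≥ 30(1−ρ^2) + 6ρ^2, so 24·ρ^2 ≥ 10 and ρ^2 ≥ 5/12.
ρ ≥ (5/12)^(1/2) ≈ 0.645.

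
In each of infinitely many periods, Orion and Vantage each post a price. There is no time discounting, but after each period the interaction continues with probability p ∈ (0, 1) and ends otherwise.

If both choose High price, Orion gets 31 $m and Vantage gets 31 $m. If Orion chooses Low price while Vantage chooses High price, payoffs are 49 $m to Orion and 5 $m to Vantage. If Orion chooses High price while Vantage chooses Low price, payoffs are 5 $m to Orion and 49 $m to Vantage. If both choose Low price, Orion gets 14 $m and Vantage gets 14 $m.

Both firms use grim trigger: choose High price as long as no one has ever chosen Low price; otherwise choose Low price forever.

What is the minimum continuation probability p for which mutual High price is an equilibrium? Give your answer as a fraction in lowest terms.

Expected cooperation value is 31 + p·31 + p²·31 + … = 31/(1−p); deviation gives 49 + p·14/(1−p).
31 ≥ 49(1−p) + 14p ⇒ 35p ≥ 18 ⇒ p ≥ 18/35.

18/35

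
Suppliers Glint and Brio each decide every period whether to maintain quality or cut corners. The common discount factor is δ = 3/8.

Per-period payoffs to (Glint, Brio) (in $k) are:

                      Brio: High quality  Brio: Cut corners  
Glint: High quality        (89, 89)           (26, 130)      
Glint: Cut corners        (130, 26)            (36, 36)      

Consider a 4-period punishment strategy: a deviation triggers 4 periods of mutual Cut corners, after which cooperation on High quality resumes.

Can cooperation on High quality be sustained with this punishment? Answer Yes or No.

No

Comparing payoff streams over the 5 periods until play realigns: cooperate → 89(1+δ+…+δ^4); deviate → 130 + 36(δ+…+δ^4).
Cooperation is sustained iff (89−36)(δ+…+δ^4) ≥ 130−89.
δ+…+δ^4 = 3/8·(1−(3/8)^4)/(1−3/8) = 0.5881, and (130−89)/(89−36) = 0.7736.
0.5881 < 0.7736, so cooperation is not sustainable.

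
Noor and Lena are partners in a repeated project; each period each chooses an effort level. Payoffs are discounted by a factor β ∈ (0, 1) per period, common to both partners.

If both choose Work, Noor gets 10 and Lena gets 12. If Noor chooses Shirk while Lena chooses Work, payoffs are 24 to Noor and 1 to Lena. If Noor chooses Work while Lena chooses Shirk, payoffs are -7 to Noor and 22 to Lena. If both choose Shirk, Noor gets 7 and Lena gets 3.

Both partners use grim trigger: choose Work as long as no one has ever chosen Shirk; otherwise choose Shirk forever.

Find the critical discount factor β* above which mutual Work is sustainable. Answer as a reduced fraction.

14/17

Noor's threshold: (24−10)/(24−7) = 14/17.
Lena's threshold: (22−12)/(22−3) = 10/19.
14/17 > 10/19, so Noor binds and β* = 14/17.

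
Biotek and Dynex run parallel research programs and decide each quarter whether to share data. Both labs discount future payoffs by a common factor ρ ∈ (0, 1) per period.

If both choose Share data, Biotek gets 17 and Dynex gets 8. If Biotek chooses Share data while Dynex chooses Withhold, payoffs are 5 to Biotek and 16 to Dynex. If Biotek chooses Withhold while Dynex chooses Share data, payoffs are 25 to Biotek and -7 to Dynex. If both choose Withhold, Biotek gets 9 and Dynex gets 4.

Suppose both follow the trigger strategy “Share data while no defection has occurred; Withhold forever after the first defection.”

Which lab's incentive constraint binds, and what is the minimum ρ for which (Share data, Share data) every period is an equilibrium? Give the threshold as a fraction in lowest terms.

Biotek: cooperation gives 17 each period; deviation gives 25 once then 9 forever.
  17/(1−ρ) ≥ 25 + 9ρ/(1−ρ) ⇒ ρ ≥ 8/16 = 1/2.
Dynex: cooperation gives 8 each period; deviation gives 16 once then 4 forever.
  ρ ≥ 8/12 = 2/3.
Both must hold, so the binding constraint is Dynex's: ρ ≥ 2/3.

Dynex; ρ ≥ 2/3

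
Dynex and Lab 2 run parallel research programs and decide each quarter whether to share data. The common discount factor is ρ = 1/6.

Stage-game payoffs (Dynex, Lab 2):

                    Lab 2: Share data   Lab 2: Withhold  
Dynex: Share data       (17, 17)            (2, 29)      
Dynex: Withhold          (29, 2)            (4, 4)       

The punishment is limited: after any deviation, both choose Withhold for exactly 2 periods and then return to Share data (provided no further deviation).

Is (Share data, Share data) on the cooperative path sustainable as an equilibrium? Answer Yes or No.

A one-shot deviation gives 29 now, then 4 for 2 periods, then back to 17.
Gain from deviating: (29−17) today; loss: (17−4) in each of the next 2 periods.
No-deviation condition: (17−4)(ρ+…+ρ^2) ≥ 29−17, i.e. ρ+…+ρ^2 ≥ 12/13.
At ρ = 1/6: ρ+…+ρ^2 = 0.1944 < 0.9231.
So cooperation is not sustainable.

No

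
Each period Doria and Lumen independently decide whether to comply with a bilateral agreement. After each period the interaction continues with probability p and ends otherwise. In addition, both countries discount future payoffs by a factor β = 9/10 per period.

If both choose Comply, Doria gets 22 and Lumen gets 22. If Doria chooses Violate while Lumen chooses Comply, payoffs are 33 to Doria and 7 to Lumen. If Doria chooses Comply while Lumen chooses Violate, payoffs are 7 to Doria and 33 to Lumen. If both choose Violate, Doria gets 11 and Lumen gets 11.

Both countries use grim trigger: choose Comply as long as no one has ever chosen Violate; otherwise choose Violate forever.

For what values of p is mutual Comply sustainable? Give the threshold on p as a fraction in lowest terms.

Expected continuation weight on next period's payoff is β·p = 9/10·p, which plays the role of the discount factor.
Cooperation requires 9/10·p ≥ (33−22)/(33−11) = 1/2, hence p ≥ 5/9.

5/9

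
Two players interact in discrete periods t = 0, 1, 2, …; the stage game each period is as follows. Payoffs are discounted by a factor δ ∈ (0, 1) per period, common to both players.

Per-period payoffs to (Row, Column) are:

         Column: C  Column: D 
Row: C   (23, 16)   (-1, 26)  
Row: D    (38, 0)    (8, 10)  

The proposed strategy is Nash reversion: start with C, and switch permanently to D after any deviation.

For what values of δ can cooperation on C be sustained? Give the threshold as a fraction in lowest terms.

5/8

Row: cooperation gives 23 each period; deviation gives 38 once then 8 forever.
  23/(1−δ) ≥ 38 + 8δ/(1−δ) ⇒ δ ≥ 15/30 = 1/2.
Column: cooperation gives 16 each period; deviation gives 26 once then 10 forever.
  δ ≥ 10/16 = 5/8.
Both must hold, so the binding constraint is Column's: δ ≥ 5/8.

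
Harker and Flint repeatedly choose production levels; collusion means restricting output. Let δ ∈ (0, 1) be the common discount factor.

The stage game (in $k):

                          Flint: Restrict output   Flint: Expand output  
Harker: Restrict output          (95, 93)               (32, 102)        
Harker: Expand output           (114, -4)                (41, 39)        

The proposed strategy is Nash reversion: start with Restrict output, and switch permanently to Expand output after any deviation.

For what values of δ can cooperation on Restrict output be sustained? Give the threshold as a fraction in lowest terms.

Harker: cooperation gives 95 each period; deviation gives 114 once then 41 forever.
  95/(1−δ) ≥ 114 + 41δ/(1−δ) ⇒ δ ≥ 19/73.
Flint: cooperation gives 93 each period; deviation gives 102 once then 39 forever.
  δ ≥ 9/63 = 1/7.
Both must hold, so the binding constraint is Harker's: δ ≥ 19/73.

19/73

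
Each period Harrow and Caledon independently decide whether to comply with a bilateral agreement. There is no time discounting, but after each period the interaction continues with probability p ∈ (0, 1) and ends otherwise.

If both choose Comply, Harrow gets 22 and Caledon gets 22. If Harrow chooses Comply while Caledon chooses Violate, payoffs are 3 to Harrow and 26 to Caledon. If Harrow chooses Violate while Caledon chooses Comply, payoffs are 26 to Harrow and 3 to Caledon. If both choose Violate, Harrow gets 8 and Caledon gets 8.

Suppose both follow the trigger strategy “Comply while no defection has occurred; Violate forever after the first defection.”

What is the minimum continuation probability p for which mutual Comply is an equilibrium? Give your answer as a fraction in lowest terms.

2/9

With no time discounting, the continuation probability p plays the role of the discount factor.
Grim-trigger IC: 22/(1−p) ≥ 26 + 8p/(1−p) ⇒ p ≥ (26−22)/(26−8) = 2/9.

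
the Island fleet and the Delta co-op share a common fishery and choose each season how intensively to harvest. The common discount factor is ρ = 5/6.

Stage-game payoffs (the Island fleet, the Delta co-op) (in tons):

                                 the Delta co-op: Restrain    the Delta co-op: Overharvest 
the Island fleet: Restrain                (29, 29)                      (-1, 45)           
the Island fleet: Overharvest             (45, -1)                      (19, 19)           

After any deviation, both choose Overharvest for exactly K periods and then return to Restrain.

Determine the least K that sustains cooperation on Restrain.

IC: ρ(1−ρ^K)/(1−ρ) ≥ (45−29)/(29−19) = 8/5.
With ρ = 5/6: need 1 − ρ^K ≥ 8/5·(1−5/6)/(5/6), i.e. ρ^K ≤ 0.6800.
Since (5/6)^2 = 0.6944 and (5/6)^3 = 0.5787, the smallest such K is 3.

3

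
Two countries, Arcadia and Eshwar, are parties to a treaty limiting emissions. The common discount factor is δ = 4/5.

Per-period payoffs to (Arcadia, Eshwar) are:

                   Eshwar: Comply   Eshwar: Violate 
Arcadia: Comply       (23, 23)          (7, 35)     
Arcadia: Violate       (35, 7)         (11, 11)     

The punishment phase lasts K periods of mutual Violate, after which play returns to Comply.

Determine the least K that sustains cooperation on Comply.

2

No profitable deviation requires (23−11)(δ+…+δ^K) ≥ 35−23, i.e. δ+…+δ^K ≥ 1 ≈ 1.0000.
With δ = 4/5, the partial sums are K=1: 0.8000, K=2: 1.4400.
K = 2 is the first length at which the sum reaches 1.0000.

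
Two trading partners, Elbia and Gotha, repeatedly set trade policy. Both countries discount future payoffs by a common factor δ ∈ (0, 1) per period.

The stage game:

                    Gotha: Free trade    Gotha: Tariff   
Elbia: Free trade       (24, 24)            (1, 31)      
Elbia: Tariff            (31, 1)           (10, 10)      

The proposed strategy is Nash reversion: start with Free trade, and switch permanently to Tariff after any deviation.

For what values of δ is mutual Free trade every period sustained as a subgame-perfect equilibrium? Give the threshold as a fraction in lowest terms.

1/3

Cooperation forever yields 24 each period: 24/(1−δ).
Deviating yields 31 once, then 10 forever: 31 + 10δ/(1−δ).
No profitable deviation requires 24/(1−δ) ≥ 31 + 10δ/(1−δ).
Multiplying by (1−δ): 24 ≥ 31(1−δ) + 10δ = 31 − 21δ.
So 21δ ≥ 7, i.e. δ ≥ 7/21 = 1/3.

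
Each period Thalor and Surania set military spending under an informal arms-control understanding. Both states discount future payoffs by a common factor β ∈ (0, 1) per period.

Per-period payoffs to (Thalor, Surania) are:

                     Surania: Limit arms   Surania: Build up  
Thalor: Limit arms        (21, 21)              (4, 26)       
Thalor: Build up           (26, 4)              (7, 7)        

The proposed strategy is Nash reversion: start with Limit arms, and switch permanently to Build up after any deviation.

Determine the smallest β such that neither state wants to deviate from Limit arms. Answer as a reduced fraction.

5/19

Under grim trigger the critical discount factor is (T−C)/(T−P) with T = 26, C = 21, P = 7.
β* = (26−21)/(26−7) = 5/19.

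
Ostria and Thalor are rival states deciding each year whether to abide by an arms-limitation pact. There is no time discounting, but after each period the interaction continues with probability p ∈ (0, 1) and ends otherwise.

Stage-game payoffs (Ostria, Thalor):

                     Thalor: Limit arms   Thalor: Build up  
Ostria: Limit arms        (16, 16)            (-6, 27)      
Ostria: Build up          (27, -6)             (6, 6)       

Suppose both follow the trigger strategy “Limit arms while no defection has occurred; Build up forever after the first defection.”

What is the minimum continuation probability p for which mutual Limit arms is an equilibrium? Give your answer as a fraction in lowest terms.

Expected cooperation value is 16 + p·16 + p²·16 + … = 16/(1−p); deviation gives 27 + p·6/(1−p).
16 ≥ 27(1−p) + 6p ⇒ 21p ≥ 11 ⇒ p ≥ 11/21.

11/21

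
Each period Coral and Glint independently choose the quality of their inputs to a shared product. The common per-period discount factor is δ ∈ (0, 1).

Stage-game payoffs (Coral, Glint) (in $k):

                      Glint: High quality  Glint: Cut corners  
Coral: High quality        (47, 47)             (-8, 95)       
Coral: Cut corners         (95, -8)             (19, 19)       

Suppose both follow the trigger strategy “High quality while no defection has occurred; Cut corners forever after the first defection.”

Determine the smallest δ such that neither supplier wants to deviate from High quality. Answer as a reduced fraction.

12/19

One-period gain from deviating is 95 − 47 = 48. The loss is 47 − 19 = 28 in every subsequent period, with present value 28·δ/(1−δ).
Deviation is unprofitable when 28·δ/(1−δ) ≥ 48, i.e. δ/(1−δ) ≥ 12/7.
Equivalently δ ≥ 48/(48+28) = 12/19.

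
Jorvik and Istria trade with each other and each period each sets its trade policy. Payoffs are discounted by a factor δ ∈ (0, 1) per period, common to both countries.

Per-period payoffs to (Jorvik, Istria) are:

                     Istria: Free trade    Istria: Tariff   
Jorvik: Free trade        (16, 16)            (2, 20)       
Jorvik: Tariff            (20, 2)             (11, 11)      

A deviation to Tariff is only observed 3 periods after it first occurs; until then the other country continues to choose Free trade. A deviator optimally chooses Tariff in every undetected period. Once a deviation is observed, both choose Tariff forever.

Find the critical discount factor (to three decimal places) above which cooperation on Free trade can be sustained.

The best deviation is to choose Tariff for all 3 undetected periods, earning 20 each, then 11 forever once detected.
Deviation value: 20(1−δ^3)/(1−δ) + 11δ^3/(1−δ); cooperation value: 16/(1−δ).
IC: 16 ≥ 20(1−δ^3) + 11δ^3 = 20 − 9δ^3.
So δ^3 ≥ 4/9, giving δ ≥ (4/9)^(1/3) ≈ 0.763.

0.763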